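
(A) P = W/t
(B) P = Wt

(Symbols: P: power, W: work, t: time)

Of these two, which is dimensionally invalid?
(B)

(A) P = W/t: LHS [L^2 M T^-3], RHS [L^2 M T^-3] ✓
(B) P = Wt: LHS [L^2 M T^-3], RHS [L^2 M T^-1] ✗

Expression (B) P = Wt is dimensionally incorrect.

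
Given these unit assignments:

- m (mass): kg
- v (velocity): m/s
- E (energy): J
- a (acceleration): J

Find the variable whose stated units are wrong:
a

The variable a (acceleration) should have units m/s², not J.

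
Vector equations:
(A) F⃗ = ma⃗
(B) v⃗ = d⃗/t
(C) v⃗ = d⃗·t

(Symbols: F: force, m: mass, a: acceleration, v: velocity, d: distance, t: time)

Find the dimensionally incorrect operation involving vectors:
(C) v⃗ = d⃗·t

(A) F⃗ = ma⃗: LHS [L M T^-2], RHS [L M T^-2] ✓ — Force and acceleration are vectors, mass is a scalar
(B) v⃗ = d⃗/t: LHS [L T^-1], RHS [L T^-1] ✓ — displacement (vector) divided by time (scalar)
(C) v⃗ = d⃗·t: LHS [L T^-1], RHS [L T] ✗ — velocity is displacement per time; should be d⃗/t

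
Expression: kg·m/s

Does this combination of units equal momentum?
Yes

The expression kg·m/s has dimensions [L M T^-1], which is exactly momentum [L M T^-1].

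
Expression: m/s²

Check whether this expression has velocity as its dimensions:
No

The expression m/s² has dimensions [L T^-2], but velocity has dimensions [L T^-1].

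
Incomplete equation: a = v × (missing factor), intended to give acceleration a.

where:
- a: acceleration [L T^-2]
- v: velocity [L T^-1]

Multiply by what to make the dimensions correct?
1/t (inverse time), dimensions [T^-1]

a has dimensions [L T^-2] and v has dimensions [L T^-1].
The missing factor must have dimensions [L T^-2] / [L T^-1] = [T^-1], i.e. inverse time (1/t).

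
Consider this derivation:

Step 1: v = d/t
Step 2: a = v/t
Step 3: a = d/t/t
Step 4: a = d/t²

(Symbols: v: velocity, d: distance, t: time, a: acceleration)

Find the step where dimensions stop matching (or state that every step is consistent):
No step introduces an error — all steps are dimensionally consistent.

Step 1: v = d/t → LHS [L T^-1], RHS [L T^-1] ✓
Step 2: a = v/t → LHS [L T^-2], RHS [L T^-2] ✓
Step 3: a = d/t/t → LHS [L T^-2], RHS [L T^-2] ✓
Step 4: a = d/t² → LHS [L T^-2], RHS [L T^-2] ✓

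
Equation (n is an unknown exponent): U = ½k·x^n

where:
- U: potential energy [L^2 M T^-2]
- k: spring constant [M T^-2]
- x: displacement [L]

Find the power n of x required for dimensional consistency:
n = 2

U has dimensions [L^2 M T^-2]; x has dimensions [L].
The rest of the RHS has dimensions [M T^-2], so x^n must supply [L^2].
With n = 2: ½k·x^2 has dimensions [L^2 M T^-2], matching the LHS ✓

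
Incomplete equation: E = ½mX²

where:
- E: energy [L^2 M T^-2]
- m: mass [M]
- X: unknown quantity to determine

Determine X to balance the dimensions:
X = v (velocity), dimensions [L T^-1]

E has dimensions [L^2 M T^-2]; the rest of the RHS (½m) has dimensions [M].
So X² must have dimensions [L^2 T^-2], i.e. X has dimensions [L T^-1] — X = v (velocity).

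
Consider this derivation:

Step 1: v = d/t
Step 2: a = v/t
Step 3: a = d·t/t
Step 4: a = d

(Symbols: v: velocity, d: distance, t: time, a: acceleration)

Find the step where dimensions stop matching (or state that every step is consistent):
Step 3

Step 1: v = d/t → LHS [L T^-1], RHS [L T^-1] ✓
Step 2: a = v/t → LHS [L T^-2], RHS [L T^-2] ✓
Step 3: a = d·t/t → LHS [L T^-2], RHS [L] ✗

The first dimensional inconsistency appears in step 3: a = d·t/t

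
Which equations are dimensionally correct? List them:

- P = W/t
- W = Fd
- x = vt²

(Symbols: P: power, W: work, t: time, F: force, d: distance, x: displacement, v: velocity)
Dimensionally correct: P = W/t, W = Fd
Dimensionally incorrect: x = vt²
Ordered (correct first, then incorrect): P = W/t, W = Fd, x = vt²

- P = W/t: LHS [L^2 M T^-3], RHS [L^2 M T^-3] → correct ✓
- W = Fd: LHS [L^2 M T^-2], RHS [L^2 M T^-2] → correct ✓
- x = vt²: LHS [L], RHS [L T] → incorrect ✗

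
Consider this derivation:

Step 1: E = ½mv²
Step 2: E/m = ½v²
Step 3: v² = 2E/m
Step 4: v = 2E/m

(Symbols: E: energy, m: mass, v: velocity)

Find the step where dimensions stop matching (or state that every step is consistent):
Step 4

Step 1: E = ½mv² → LHS [L^2 M T^-2], RHS [L^2 M T^-2] ✓
Step 2: E/m = ½v² → LHS [L^2 T^-2], RHS [L^2 T^-2] ✓
Step 3: v² = 2E/m → LHS [L^2 T^-2], RHS [L^2 T^-2] ✓
Step 4: v = 2E/m → LHS [L T^-1], RHS [L^2 T^-2] ✗

The first dimensional inconsistency appears in step 4: v = 2E/m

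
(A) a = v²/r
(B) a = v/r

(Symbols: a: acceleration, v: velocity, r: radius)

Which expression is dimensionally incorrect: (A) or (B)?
(B)

(A) a = v²/r: LHS [L T^-2], RHS [L T^-2] ✓
(B) a = v/r: LHS [L T^-2], RHS [T^-1] ✗

Expression (B) a = v/r is dimensionally incorrect.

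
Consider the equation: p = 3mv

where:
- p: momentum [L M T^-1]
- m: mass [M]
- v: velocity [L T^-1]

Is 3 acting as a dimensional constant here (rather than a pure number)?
No

p has dimensions [L M T^-1] and mv already has dimensions [L M T^-1], so the equation balances without 3 contributing any dimensions. 3 is a pure (dimensionless) number; changing or removing it would not affect dimensional consistency.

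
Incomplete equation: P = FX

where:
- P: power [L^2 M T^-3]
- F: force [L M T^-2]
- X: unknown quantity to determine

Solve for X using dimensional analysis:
X = v (velocity), dimensions [L T^-1]

P has dimensions [L^2 M T^-3]; the rest of the RHS (F) has dimensions [L M T^-2].
So X must have dimensions [L T^-1] — X = v (velocity).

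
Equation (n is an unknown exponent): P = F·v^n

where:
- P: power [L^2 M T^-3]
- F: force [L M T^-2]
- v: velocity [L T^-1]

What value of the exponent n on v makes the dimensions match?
n = 1

P has dimensions [L^2 M T^-3]; v has dimensions [L T^-1].
The rest of the RHS has dimensions [L M T^-2], so v^n must supply [L T^-1].
With n = 1: F·v^1 has dimensions [L^2 M T^-3], matching the LHS ✓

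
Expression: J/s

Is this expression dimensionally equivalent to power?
Yes

The expression J/s has dimensions [L^2 M T^-3], which is exactly power [L^2 M T^-3].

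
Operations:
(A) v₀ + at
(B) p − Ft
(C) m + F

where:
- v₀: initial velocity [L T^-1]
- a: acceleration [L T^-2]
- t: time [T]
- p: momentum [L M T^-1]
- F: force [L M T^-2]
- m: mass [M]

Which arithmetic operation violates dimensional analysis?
(C) m + F

(A) v₀ + at: v₀ [L T^-1] and at [L T^-1] — same dimensions ✓
(B) p − Ft: p [L M T^-1] and Ft [L M T^-1] — same dimensions ✓
(C) m + F: m [M] and F [L M T^-2] — different dimensions cannot be added/subtracted ✗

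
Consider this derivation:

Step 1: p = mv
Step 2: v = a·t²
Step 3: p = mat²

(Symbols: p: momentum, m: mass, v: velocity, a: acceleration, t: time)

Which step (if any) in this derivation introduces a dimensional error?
Step 2

Step 1: p = mv → LHS [L M T^-1], RHS [L M T^-1] ✓
Step 2: v = a·t² → LHS [L T^-1], RHS [L] ✗

The first dimensional inconsistency appears in step 2: v = a·t²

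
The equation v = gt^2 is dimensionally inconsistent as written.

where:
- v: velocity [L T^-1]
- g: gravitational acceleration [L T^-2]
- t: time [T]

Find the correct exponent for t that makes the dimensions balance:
The exponent of t should be 1: v = gt

The LHS v has dimensions [L T^-1]; t has dimensions [T].
As written, the RHS gt^2 (exponent 2 on t) has dimensions [L], which does not match.
With exponent 1, the RHS gt has dimensions [L T^-1], matching the LHS.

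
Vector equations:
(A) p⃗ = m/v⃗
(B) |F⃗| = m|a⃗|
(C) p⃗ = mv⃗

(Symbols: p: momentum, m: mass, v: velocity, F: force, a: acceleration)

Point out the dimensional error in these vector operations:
(A) p⃗ = m/v⃗

(A) p⃗ = m/v⃗: LHS [L M T^-1], RHS [L^-1 M T] ✗ — momentum is mass times velocity; should be mv⃗ (and division by a vector is undefined)
(B) |F⃗| = m|a⃗|: LHS [L M T^-2], RHS [L M T^-2] ✓ — magnitudes of vectors are scalars
(C) p⃗ = mv⃗: LHS [L M T^-1], RHS [L M T^-1] ✓ — mass (scalar) times velocity (vector)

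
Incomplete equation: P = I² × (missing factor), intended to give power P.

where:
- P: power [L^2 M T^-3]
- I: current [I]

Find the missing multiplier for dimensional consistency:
R (resistance), dimensions [I^-2 L^2 M T^-3]

P has dimensions [L^2 M T^-3] and I² has dimensions [I^2].
The missing factor must have dimensions [L^2 M T^-3] / [I^2] = [I^-2 L^2 M T^-3], i.e. resistance (R).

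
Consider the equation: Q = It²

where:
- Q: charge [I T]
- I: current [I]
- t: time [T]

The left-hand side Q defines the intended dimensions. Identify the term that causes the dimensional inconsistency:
The right-hand side term It²

Q has dimensions [I T], but It² has dimensions [I T^2], so the term It² is dimensionally wrong for Q.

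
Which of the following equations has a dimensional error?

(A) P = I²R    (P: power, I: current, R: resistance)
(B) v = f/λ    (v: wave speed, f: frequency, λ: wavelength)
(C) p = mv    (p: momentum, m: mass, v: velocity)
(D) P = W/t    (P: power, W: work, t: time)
(B) v = f/λ

The equation (B) v = f/λ is dimensionally incorrect.

LHS (v): [L T^-1]
RHS (f/λ): [L^-1 T^-1] ✗

The dimensions do not match. The other three equations balance.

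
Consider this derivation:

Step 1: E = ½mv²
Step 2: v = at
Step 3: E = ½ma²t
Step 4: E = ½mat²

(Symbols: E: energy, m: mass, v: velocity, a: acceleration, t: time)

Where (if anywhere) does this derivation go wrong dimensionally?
Step 3

Step 1: E = ½mv² → LHS [L^2 M T^-2], RHS [L^2 M T^-2] ✓
Step 2: v = at → LHS [L T^-1], RHS [L T^-1] ✓
Step 3: E = ½ma²t → LHS [L^2 M T^-2], RHS [L^2 M T^-3] ✗

The first dimensional inconsistency appears in step 3: E = ½ma²t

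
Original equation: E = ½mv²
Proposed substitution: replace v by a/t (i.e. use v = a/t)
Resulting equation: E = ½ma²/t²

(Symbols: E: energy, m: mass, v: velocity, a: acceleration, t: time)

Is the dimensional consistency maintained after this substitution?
No

[v] = [L T^-1] and [a/t] = [L T^-3]. These differ, so the substitution replaces a quantity by one of different dimensions and the result E = ½ma²/t² has LHS [L^2 M T^-2] vs RHS [L^2 M T^-6] — inconsistent.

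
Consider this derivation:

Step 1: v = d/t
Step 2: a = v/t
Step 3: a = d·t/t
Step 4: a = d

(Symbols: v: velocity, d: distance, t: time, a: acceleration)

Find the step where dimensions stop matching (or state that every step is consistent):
Step 3

Step 1: v = d/t → LHS [L T^-1], RHS [L T^-1] ✓
Step 2: a = v/t → LHS [L T^-2], RHS [L T^-2] ✓
Step 3: a = d·t/t → LHS [L T^-2], RHS [L] ✗

The first dimensional inconsistency appears in step 3: a = d·t/t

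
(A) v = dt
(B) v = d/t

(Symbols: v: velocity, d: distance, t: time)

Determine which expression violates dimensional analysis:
(A)

(A) v = dt: LHS [L T^-1], RHS [L T] ✗
(B) v = d/t: LHS [L T^-1], RHS [L T^-1] ✓

Expression (A) v = dt is dimensionally incorrect.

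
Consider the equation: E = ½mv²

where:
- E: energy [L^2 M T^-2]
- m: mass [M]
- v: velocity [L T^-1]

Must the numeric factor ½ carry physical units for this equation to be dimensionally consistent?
No

E has dimensions [L^2 M T^-2] and mv² already has dimensions [L^2 M T^-2], so the equation balances without ½ contributing any dimensions. ½ is a pure (dimensionless) number; changing or removing it would not affect dimensional consistency.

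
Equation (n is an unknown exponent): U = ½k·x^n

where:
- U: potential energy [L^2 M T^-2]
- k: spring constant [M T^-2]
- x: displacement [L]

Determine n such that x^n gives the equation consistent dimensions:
n = 2

U has dimensions [L^2 M T^-2]; x has dimensions [L].
The rest of the RHS has dimensions [M T^-2], so x^n must supply [L^2].
With n = 2: ½k·x^2 has dimensions [L^2 M T^-2], matching the LHS ✓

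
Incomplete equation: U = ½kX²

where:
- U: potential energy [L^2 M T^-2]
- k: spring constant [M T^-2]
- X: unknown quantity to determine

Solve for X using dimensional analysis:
X = x (displacement), dimensions [L]

U has dimensions [L^2 M T^-2]; the rest of the RHS (½k) has dimensions [M T^-2].
So X² must have dimensions [L^2], i.e. X has dimensions [L] — X = x (displacement).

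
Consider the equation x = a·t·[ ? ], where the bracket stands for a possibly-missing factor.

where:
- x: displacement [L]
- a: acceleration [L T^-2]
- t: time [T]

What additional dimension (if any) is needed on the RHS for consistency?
[T] — time (e.g. t)

x has dimensions [L]; a·t has dimensions [L T^-1].
The bracketed factor must supply [L] / [L T^-1] = [T].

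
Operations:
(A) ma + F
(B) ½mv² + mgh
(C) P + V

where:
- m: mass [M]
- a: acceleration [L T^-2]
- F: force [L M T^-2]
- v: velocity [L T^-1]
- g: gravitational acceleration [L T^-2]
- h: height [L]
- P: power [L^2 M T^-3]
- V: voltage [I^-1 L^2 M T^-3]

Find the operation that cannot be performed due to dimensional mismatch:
(C) P + V

(A) ma + F: ma [L M T^-2] and F [L M T^-2] — same dimensions ✓
(B) ½mv² + mgh: ½mv² [L^2 M T^-2] and mgh [L^2 M T^-2] — same dimensions ✓
(C) P + V: P [L^2 M T^-3] and V [I^-1 L^2 M T^-3] — different dimensions cannot be added/subtracted ✗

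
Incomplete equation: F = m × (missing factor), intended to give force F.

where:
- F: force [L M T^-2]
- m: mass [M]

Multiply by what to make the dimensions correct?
a (acceleration), dimensions [L T^-2]

F has dimensions [L M T^-2] and m has dimensions [M].
The missing factor must have dimensions [L M T^-2] / [M] = [L T^-2], i.e. acceleration (a).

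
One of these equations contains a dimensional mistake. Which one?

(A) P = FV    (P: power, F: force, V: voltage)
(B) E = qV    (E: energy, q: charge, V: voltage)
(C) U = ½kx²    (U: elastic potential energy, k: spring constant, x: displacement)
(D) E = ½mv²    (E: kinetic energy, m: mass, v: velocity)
(A) P = FV

The equation (A) P = FV is dimensionally incorrect.

LHS (P): [L^2 M T^-3]
RHS (FV): [I^-1 L^3 M^2 T^-5] ✗

The dimensions do not match. The other three equations balance.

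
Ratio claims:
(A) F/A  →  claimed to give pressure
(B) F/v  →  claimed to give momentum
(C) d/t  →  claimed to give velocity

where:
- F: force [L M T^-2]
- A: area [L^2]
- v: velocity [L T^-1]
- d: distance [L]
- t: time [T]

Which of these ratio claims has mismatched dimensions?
(B) F/v does not give momentum

(A) F/A: [L^-1 M T^-2] = pressure [L^-1 M T^-2] ✓
(B) F/v: [M T^-1] ≠ momentum [L M T^-1] ✗
(C) d/t: [L T^-1] = velocity [L T^-1] ✓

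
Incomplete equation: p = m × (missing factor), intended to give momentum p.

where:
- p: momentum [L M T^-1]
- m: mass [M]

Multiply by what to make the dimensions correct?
v (velocity), dimensions [L T^-1]

p has dimensions [L M T^-1] and m has dimensions [M].
The missing factor must have dimensions [L M T^-1] / [M] = [L T^-1], i.e. velocity (v).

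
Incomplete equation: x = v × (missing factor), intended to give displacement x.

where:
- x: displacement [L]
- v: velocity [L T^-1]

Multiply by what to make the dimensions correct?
t (time), dimensions [T]

x has dimensions [L] and v has dimensions [L T^-1].
The missing factor must have dimensions [L] / [L T^-1] = [T], i.e. time (t).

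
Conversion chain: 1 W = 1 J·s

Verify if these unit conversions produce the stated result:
The chain is incorrect (it contains an error).

Incorrect: Watt is J/s, not J·s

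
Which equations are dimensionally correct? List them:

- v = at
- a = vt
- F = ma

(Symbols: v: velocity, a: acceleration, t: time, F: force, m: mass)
Dimensionally correct: v = at, F = ma
Dimensionally incorrect: a = vt
Ordered (correct first, then incorrect): v = at, F = ma, a = vt

- v = at: LHS [L T^-1], RHS [L T^-1] → correct ✓
- a = vt: LHS [L T^-2], RHS [L] → incorrect ✗
- F = ma: LHS [L M T^-2], RHS [L M T^-2] → correct ✓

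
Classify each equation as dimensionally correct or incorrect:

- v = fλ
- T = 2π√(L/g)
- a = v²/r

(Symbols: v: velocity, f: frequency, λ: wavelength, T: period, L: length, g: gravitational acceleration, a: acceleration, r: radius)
Dimensionally correct: v = fλ, T = 2π√(L/g), a = v²/r
Dimensionally incorrect: none
Ordered (correct first, then incorrect): v = fλ, T = 2π√(L/g), a = v²/r

- v = fλ: LHS [L T^-1], RHS [L T^-1] → correct ✓
- T = 2π√(L/g): LHS [T], RHS [T] → correct ✓
- a = v²/r: LHS [L T^-2], RHS [L T^-2] → correct ✓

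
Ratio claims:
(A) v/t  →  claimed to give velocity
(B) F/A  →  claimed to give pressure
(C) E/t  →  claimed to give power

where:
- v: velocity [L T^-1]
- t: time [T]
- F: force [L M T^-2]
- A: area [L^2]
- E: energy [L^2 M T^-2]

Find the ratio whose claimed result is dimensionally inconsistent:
(A) v/t does not give velocity

(A) v/t: [L T^-2] ≠ velocity [L T^-1] ✗
(B) F/A: [L^-1 M T^-2] = pressure [L^-1 M T^-2] ✓
(C) E/t: [L^2 M T^-3] = power [L^2 M T^-3] ✓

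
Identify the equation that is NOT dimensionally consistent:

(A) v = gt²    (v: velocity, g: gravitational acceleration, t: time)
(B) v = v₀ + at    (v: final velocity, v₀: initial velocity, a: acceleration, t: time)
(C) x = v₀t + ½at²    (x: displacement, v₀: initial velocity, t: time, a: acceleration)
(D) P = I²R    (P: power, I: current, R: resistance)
(A) v = gt²

The equation (A) v = gt² is dimensionally incorrect.

LHS (v): [L T^-1]
RHS (gt²): [L] ✗

The dimensions do not match. The other three equations balance.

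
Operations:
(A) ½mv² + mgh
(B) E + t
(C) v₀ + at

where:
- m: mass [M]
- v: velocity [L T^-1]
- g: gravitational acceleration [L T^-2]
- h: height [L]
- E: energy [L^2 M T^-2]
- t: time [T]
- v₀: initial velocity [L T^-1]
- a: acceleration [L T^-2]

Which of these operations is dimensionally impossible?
(B) E + t

(A) ½mv² + mgh: ½mv² [L^2 M T^-2] and mgh [L^2 M T^-2] — same dimensions ✓
(B) E + t: E [L^2 M T^-2] and t [T] — different dimensions cannot be added/subtracted ✗
(C) v₀ + at: v₀ [L T^-1] and at [L T^-1] — same dimensions ✓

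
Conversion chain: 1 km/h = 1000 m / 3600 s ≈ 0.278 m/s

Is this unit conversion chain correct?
The chain is correct (no errors).

Correct: 1 km = 1000 m, 1 h = 3600 s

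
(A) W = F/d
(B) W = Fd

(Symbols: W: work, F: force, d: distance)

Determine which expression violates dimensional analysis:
(A)

(A) W = F/d: LHS [L^2 M T^-2], RHS [M T^-2] ✗
(B) W = Fd: LHS [L^2 M T^-2], RHS [L^2 M T^-2] ✓

Expression (A) W = F/d is dimensionally incorrect.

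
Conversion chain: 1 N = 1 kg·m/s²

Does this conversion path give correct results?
The chain is correct (no errors).

Correct: Newton is defined as kg·m/s²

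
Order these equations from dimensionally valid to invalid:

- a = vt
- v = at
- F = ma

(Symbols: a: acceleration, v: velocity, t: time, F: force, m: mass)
Dimensionally correct: v = at, F = ma
Dimensionally incorrect: a = vt
Ordered (correct first, then incorrect): v = at, F = ma, a = vt

- a = vt: LHS [L T^-2], RHS [L] → incorrect ✗
- v = at: LHS [L T^-1], RHS [L T^-1] → correct ✓
- F = ma: LHS [L M T^-2], RHS [L M T^-2] → correct ✓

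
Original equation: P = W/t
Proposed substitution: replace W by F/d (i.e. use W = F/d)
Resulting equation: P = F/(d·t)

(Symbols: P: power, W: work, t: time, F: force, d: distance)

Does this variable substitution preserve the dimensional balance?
No

[W] = [L^2 M T^-2] and [F/d] = [M T^-2]. These differ, so the substitution replaces a quantity by one of different dimensions and the result P = F/(d·t) has LHS [L^2 M T^-3] vs RHS [M T^-3] — inconsistent.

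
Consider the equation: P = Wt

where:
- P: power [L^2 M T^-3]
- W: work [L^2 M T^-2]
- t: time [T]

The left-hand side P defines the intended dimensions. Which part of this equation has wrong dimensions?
The right-hand side term Wt

P has dimensions [L^2 M T^-3], but Wt has dimensions [L^2 M T^-1], so the term Wt is dimensionally wrong for P.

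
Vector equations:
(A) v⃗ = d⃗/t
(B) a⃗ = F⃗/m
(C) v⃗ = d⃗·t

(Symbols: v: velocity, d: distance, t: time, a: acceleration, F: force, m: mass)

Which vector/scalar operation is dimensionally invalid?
(C) v⃗ = d⃗·t

(A) v⃗ = d⃗/t: LHS [L T^-1], RHS [L T^-1] ✓ — displacement (vector) divided by time (scalar)
(B) a⃗ = F⃗/m: LHS [L T^-2], RHS [L T^-2] ✓ — force (vector) divided by mass (scalar)
(C) v⃗ = d⃗·t: LHS [L T^-1], RHS [L T] ✗ — velocity is displacement per time; should be d⃗/t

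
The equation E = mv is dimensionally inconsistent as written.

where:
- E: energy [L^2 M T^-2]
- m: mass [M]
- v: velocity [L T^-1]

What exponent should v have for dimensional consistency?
The exponent of v should be 2: E = mv^2

The LHS E has dimensions [L^2 M T^-2]; v has dimensions [L T^-1].
As written, the RHS mv (exponent 1 on v) has dimensions [L M T^-1], which does not match.
With exponent 2, the RHS mv^2 has dimensions [L^2 M T^-2], matching the LHS.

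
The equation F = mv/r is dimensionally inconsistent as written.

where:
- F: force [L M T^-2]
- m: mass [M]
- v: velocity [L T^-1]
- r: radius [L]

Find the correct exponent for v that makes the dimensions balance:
The exponent of v should be 2: F = mv^2/r

The LHS F has dimensions [L M T^-2]; v has dimensions [L T^-1].
As written, the RHS mv/r (exponent 1 on v) has dimensions [M T^-1], which does not match.
With exponent 2, the RHS mv^2/r has dimensions [L M T^-2], matching the LHS.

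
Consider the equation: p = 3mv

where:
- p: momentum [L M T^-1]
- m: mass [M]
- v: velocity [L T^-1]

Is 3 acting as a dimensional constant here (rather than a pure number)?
No

p has dimensions [L M T^-1] and mv already has dimensions [L M T^-1], so the equation balances without 3 contributing any dimensions. 3 is a pure (dimensionless) number; changing or removing it would not affect dimensional consistency.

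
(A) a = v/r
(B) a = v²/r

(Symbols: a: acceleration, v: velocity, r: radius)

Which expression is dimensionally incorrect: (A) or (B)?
(A)

(A) a = v/r: LHS [L T^-2], RHS [T^-1] ✗
(B) a = v²/r: LHS [L T^-2], RHS [L T^-2] ✓

Expression (A) a = v/r is dimensionally incorrect.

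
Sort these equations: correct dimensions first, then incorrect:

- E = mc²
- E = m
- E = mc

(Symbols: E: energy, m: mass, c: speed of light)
Dimensionally correct: E = mc²
Dimensionally incorrect: E = m, E = mc
Ordered (correct first, then incorrect): E = mc², E = m, E = mc

- E = mc²: LHS [L^2 M T^-2], RHS [L^2 M T^-2] → correct ✓
- E = m: LHS [L^2 M T^-2], RHS [M] → incorrect ✗
- E = mc: LHS [L^2 M T^-2], RHS [L M T^-1] → incorrect ✗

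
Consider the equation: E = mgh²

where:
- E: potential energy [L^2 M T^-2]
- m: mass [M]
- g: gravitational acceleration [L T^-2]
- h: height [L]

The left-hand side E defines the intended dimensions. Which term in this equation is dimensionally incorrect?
The right-hand side term mgh²

E has dimensions [L^2 M T^-2], but mgh² has dimensions [L^3 M T^-2], so the term mgh² is dimensionally wrong for E.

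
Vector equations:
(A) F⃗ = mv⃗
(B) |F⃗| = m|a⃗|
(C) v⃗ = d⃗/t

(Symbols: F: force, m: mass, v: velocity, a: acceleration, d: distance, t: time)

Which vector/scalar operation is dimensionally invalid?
(A) F⃗ = mv⃗

(A) F⃗ = mv⃗: LHS [L M T^-2], RHS [L M T^-1] ✗ — mass times velocity is momentum, not force; should be ma⃗
(B) |F⃗| = m|a⃗|: LHS [L M T^-2], RHS [L M T^-2] ✓ — magnitudes of vectors are scalars
(C) v⃗ = d⃗/t: LHS [L T^-1], RHS [L T^-1] ✓ — displacement (vector) divided by time (scalar)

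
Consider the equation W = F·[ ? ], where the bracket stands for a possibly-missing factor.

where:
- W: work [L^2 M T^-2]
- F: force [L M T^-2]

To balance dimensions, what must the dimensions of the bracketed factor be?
[L] — length (e.g. a distance d)

W has dimensions [L^2 M T^-2]; F has dimensions [L M T^-2].
The bracketed factor must supply [L^2 M T^-2] / [L M T^-2] = [L].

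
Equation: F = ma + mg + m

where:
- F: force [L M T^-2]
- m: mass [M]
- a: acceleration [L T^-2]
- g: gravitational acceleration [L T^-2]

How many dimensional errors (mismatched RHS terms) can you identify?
1

LHS F: [L M T^-2]
- ma: [L M T^-2] ✓
- mg: [L M T^-2] ✓
- m: [M] ✗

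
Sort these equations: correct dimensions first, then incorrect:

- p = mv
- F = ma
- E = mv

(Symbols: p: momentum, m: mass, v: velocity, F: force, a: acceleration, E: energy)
Dimensionally correct: p = mv, F = ma
Dimensionally incorrect: E = mv
Ordered (correct first, then incorrect): p = mv, F = ma, E = mv

- p = mv: LHS [L M T^-1], RHS [L M T^-1] → correct ✓
- F = ma: LHS [L M T^-2], RHS [L M T^-2] → correct ✓
- E = mv: LHS [L^2 M T^-2], RHS [L M T^-1] → incorrect ✗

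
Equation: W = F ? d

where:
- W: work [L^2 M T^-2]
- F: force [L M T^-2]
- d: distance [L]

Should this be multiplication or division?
multiplication (×): W = F × d

W [L^2 M T^-2]; F [L M T^-2]; d [L].
F × d → [L^2 M T^-2] ✓
F ÷ d → [M T^-2] ✗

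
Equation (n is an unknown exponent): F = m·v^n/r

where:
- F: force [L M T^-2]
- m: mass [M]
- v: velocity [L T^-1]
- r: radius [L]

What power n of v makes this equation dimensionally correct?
n = 2

F has dimensions [L M T^-2]; v has dimensions [L T^-1].
The rest of the RHS has dimensions [L^-1 M], so v^n must supply [L^2 T^-2].
With n = 2: m·v^2/r has dimensions [L M T^-2], matching the LHS ✓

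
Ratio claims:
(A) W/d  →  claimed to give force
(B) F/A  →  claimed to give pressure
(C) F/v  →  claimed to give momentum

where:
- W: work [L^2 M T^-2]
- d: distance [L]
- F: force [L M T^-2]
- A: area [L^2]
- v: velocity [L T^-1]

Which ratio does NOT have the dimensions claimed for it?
(C) F/v does not give momentum

(A) W/d: [L M T^-2] = force [L M T^-2] ✓
(B) F/A: [L^-1 M T^-2] = pressure [L^-1 M T^-2] ✓
(C) F/v: [M T^-1] ≠ momentum [L M T^-1] ✗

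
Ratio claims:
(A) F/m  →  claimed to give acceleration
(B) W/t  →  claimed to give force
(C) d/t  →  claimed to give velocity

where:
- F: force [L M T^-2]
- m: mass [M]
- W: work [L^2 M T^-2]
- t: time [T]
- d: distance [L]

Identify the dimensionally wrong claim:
(B) W/t does not give force

(A) F/m: [L T^-2] = acceleration [L T^-2] ✓
(B) W/t: [L^2 M T^-3] ≠ force [L M T^-2] ✗
(C) d/t: [L T^-1] = velocity [L T^-1] ✓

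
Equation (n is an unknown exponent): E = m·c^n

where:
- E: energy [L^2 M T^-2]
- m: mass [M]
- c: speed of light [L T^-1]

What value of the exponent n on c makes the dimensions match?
n = 2

E has dimensions [L^2 M T^-2]; c has dimensions [L T^-1].
The rest of the RHS has dimensions [M], so c^n must supply [L^2 T^-2].
With n = 2: m·c^2 has dimensions [L^2 M T^-2], matching the LHS ✓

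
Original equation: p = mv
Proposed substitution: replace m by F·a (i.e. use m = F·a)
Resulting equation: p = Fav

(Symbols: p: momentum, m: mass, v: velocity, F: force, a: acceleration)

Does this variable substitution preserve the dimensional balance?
No

[m] = [M] and [F·a] = [L^2 M T^-4]. These differ, so the substitution replaces a quantity by one of different dimensions and the result p = Fav has LHS [L M T^-1] vs RHS [L^3 M T^-5] — inconsistent.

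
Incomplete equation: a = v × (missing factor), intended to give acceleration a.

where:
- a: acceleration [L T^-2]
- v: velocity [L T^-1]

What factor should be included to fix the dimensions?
1/t (inverse time), dimensions [T^-1]

a has dimensions [L T^-2] and v has dimensions [L T^-1].
The missing factor must have dimensions [L T^-2] / [L T^-1] = [T^-1], i.e. inverse time (1/t).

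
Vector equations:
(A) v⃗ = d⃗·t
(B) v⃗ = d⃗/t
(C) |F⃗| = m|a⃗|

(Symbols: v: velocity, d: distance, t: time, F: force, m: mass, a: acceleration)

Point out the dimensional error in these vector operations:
(A) v⃗ = d⃗·t

(A) v⃗ = d⃗·t: LHS [L T^-1], RHS [L T] ✗ — velocity is displacement per time; should be d⃗/t
(B) v⃗ = d⃗/t: LHS [L T^-1], RHS [L T^-1] ✓ — displacement (vector) divided by time (scalar)
(C) |F⃗| = m|a⃗|: LHS [L M T^-2], RHS [L M T^-2] ✓ — magnitudes of vectors are scalars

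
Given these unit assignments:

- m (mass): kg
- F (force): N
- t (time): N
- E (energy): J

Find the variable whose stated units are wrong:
t

The variable t (time) should have units s, not N.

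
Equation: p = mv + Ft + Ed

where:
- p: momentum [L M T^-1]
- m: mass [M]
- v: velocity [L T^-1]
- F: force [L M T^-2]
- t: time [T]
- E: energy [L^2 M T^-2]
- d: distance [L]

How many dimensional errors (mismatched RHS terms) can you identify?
1

LHS p: [L M T^-1]
- mv: [L M T^-1] ✓
- Ft: [L M T^-1] ✓
- Ed: [L^3 M T^-2] ✗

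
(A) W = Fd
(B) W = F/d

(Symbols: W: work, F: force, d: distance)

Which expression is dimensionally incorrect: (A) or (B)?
(B)

(A) W = Fd: LHS [L^2 M T^-2], RHS [L^2 M T^-2] ✓
(B) W = F/d: LHS [L^2 M T^-2], RHS [M T^-2] ✗

Expression (B) W = F/d is dimensionally incorrect.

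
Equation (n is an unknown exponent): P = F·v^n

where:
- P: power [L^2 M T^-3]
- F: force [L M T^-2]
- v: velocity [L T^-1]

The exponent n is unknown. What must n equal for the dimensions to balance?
n = 1

P has dimensions [L^2 M T^-3]; v has dimensions [L T^-1].
The rest of the RHS has dimensions [L M T^-2], so v^n must supply [L T^-1].
With n = 1: F·v^1 has dimensions [L^2 M T^-3], matching the LHS ✓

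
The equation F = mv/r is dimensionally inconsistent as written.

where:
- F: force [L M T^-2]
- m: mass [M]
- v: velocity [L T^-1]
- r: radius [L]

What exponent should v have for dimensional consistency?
The exponent of v should be 2: F = mv^2/r

The LHS F has dimensions [L M T^-2]; v has dimensions [L T^-1].
As written, the RHS mv/r (exponent 1 on v) has dimensions [M T^-1], which does not match.
With exponent 2, the RHS mv^2/r has dimensions [L M T^-2], matching the LHS.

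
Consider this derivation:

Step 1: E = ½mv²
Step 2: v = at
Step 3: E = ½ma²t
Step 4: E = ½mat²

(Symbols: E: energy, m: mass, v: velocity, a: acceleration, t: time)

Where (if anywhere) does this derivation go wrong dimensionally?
Step 3

Step 1: E = ½mv² → LHS [L^2 M T^-2], RHS [L^2 M T^-2] ✓
Step 2: v = at → LHS [L T^-1], RHS [L T^-1] ✓
Step 3: E = ½ma²t → LHS [L^2 M T^-2], RHS [L^2 M T^-3] ✗

The first dimensional inconsistency appears in step 3: E = ½ma²t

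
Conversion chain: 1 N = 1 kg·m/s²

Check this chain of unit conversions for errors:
The chain is correct (no errors).

Correct: Newton is defined as kg·m/s²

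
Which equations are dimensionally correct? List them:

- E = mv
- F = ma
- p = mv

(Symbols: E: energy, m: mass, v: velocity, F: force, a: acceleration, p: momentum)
Dimensionally correct: F = ma, p = mv
Dimensionally incorrect: E = mv
Ordered (correct first, then incorrect): F = ma, p = mv, E = mv

- E = mv: LHS [L^2 M T^-2], RHS [L M T^-1] → incorrect ✗
- F = ma: LHS [L M T^-2], RHS [L M T^-2] → correct ✓
- p = mv: LHS [L M T^-1], RHS [L M T^-1] → correct ✓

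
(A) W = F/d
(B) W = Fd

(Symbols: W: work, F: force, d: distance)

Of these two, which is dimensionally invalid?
(A)

(A) W = F/d: LHS [L^2 M T^-2], RHS [M T^-2] ✗
(B) W = Fd: LHS [L^2 M T^-2], RHS [L^2 M T^-2] ✓

Expression (A) W = F/d is dimensionally incorrect.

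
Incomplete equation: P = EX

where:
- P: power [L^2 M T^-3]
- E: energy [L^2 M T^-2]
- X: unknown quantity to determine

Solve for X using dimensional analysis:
X = f (inverse time / frequency (1/t)), dimensions [T^-1]

P has dimensions [L^2 M T^-3]; the rest of the RHS (E) has dimensions [L^2 M T^-2].
So X must have dimensions [T^-1] — X = f (inverse time / frequency (1/t)).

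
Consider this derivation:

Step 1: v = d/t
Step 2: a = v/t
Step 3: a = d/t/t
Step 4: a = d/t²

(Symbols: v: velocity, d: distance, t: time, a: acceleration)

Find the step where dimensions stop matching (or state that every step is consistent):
No step introduces an error — all steps are dimensionally consistent.

Step 1: v = d/t → LHS [L T^-1], RHS [L T^-1] ✓
Step 2: a = v/t → LHS [L T^-2], RHS [L T^-2] ✓
Step 3: a = d/t/t → LHS [L T^-2], RHS [L T^-2] ✓
Step 4: a = d/t² → LHS [L T^-2], RHS [L T^-2] ✓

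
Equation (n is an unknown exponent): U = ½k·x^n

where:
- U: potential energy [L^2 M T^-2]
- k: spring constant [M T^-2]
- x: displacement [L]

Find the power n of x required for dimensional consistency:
n = 2

U has dimensions [L^2 M T^-2]; x has dimensions [L].
The rest of the RHS has dimensions [M T^-2], so x^n must supply [L^2].
With n = 2: ½k·x^2 has dimensions [L^2 M T^-2], matching the LHS ✓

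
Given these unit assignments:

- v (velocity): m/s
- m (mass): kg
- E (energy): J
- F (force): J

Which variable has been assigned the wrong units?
F

The variable F (force) should have units N, not J.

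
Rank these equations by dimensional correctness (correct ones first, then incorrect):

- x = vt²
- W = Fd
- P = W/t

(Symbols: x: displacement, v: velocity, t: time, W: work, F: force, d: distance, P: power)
Dimensionally correct: W = Fd, P = W/t
Dimensionally incorrect: x = vt²
Ordered (correct first, then incorrect): W = Fd, P = W/t, x = vt²

- x = vt²: LHS [L], RHS [L T] → incorrect ✗
- W = Fd: LHS [L^2 M T^-2], RHS [L^2 M T^-2] → correct ✓
- P = W/t: LHS [L^2 M T^-3], RHS [L^2 M T^-3] → correct ✓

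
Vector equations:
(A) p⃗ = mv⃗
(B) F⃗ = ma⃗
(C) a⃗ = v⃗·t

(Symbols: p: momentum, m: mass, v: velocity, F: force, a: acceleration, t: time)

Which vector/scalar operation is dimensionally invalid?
(C) a⃗ = v⃗·t

(A) p⃗ = mv⃗: LHS [L M T^-1], RHS [L M T^-1] ✓ — mass (scalar) times velocity (vector)
(B) F⃗ = ma⃗: LHS [L M T^-2], RHS [L M T^-2] ✓ — Force and acceleration are vectors, mass is a scalar
(C) a⃗ = v⃗·t: LHS [L T^-2], RHS [L] ✗ — acceleration is velocity per time; should be v⃗/t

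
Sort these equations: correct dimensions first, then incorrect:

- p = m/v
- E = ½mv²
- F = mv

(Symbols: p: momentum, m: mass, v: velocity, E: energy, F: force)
Dimensionally correct: E = ½mv²
Dimensionally incorrect: p = m/v, F = mv
Ordered (correct first, then incorrect): E = ½mv², p = m/v, F = mv

- p = m/v: LHS [L M T^-1], RHS [L^-1 M T] → incorrect ✗
- E = ½mv²: LHS [L^2 M T^-2], RHS [L^2 M T^-2] → correct ✓
- F = mv: LHS [L M T^-2], RHS [L M T^-1] → incorrect ✗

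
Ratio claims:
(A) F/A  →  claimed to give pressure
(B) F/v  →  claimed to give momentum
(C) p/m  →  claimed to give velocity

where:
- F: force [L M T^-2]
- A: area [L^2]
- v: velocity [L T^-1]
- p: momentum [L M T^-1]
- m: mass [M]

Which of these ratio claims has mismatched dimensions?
(B) F/v does not give momentum

(A) F/A: [L^-1 M T^-2] = pressure [L^-1 M T^-2] ✓
(B) F/v: [M T^-1] ≠ momentum [L M T^-1] ✗
(C) p/m: [L T^-1] = velocity [L T^-1] ✓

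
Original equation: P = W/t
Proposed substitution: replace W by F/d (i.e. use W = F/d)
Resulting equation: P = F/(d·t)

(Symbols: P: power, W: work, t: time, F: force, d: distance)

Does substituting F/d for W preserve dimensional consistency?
No

[W] = [L^2 M T^-2] and [F/d] = [M T^-2]. These differ, so the substitution replaces a quantity by one of different dimensions and the result P = F/(d·t) has LHS [L^2 M T^-3] vs RHS [M T^-3] — inconsistent.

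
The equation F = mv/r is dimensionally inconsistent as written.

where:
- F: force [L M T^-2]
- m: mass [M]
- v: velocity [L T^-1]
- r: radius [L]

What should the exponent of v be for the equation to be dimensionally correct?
The exponent of v should be 2: F = mv^2/r

The LHS F has dimensions [L M T^-2]; v has dimensions [L T^-1].
As written, the RHS mv/r (exponent 1 on v) has dimensions [M T^-1], which does not match.
With exponent 2, the RHS mv^2/r has dimensions [L M T^-2], matching the LHS.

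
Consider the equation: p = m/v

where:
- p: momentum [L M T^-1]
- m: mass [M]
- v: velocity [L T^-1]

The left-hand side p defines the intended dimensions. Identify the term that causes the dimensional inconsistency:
The right-hand side term m/v

p has dimensions [L M T^-1], but m/v has dimensions [L^-1 M T], so the term m/v is dimensionally wrong for p.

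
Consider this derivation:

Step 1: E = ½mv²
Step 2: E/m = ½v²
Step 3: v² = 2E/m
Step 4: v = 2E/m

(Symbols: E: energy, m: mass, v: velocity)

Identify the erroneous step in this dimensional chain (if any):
Step 4

Step 1: E = ½mv² → LHS [L^2 M T^-2], RHS [L^2 M T^-2] ✓
Step 2: E/m = ½v² → LHS [L^2 T^-2], RHS [L^2 T^-2] ✓
Step 3: v² = 2E/m → LHS [L^2 T^-2], RHS [L^2 T^-2] ✓
Step 4: v = 2E/m → LHS [L T^-1], RHS [L^2 T^-2] ✗

The first dimensional inconsistency appears in step 4: v = 2E/m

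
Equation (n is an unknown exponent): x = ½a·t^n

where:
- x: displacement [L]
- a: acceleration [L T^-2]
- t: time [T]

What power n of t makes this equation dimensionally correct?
n = 2

x has dimensions [L]; t has dimensions [T].
The rest of the RHS has dimensions [L T^-2], so t^n must supply [T^2].
With n = 2: ½a·t^2 has dimensions [L], matching the LHS ✓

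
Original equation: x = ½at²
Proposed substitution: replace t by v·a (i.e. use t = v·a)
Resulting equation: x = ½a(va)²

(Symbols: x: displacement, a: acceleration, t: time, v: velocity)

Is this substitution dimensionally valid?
No

[t] = [T] and [v·a] = [L^2 T^-3]. These differ, so the substitution replaces a quantity by one of different dimensions and the result x = ½a(va)² has LHS [L] vs RHS [L^5 T^-8] — inconsistent.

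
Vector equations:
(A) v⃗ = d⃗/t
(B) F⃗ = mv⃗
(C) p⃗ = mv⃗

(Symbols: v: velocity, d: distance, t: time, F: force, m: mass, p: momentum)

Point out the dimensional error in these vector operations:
(B) F⃗ = mv⃗

(A) v⃗ = d⃗/t: LHS [L T^-1], RHS [L T^-1] ✓ — displacement (vector) divided by time (scalar)
(B) F⃗ = mv⃗: LHS [L M T^-2], RHS [L M T^-1] ✗ — mass times velocity is momentum, not force; should be ma⃗
(C) p⃗ = mv⃗: LHS [L M T^-1], RHS [L M T^-1] ✓ — mass (scalar) times velocity (vector)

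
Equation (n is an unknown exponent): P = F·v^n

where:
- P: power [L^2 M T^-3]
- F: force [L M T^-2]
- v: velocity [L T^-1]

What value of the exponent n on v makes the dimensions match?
n = 1

P has dimensions [L^2 M T^-3]; v has dimensions [L T^-1].
The rest of the RHS has dimensions [L M T^-2], so v^n must supply [L T^-1].
With n = 1: F·v^1 has dimensions [L^2 M T^-3], matching the LHS ✓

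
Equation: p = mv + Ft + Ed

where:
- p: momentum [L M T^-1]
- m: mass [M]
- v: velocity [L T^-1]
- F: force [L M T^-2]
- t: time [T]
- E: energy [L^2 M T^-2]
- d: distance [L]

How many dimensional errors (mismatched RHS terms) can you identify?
1

LHS p: [L M T^-1]
- mv: [L M T^-1] ✓
- Ft: [L M T^-1] ✓
- Ed: [L^3 M T^-2] ✗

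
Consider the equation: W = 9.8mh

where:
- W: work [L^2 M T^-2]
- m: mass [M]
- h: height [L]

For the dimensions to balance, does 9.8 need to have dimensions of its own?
Yes

W has dimensions [L^2 M T^-2], while mh alone has dimensions [L M]. For the equation to balance, the factor 9.8 must carry dimensions [L T^-2] — it is a dimensional constant (a numerical value of a physical quantity with its units suppressed), not a pure number.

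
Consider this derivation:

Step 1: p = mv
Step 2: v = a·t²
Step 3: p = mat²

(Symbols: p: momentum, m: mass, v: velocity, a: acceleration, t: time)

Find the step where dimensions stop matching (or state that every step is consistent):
Step 2

Step 1: p = mv → LHS [L M T^-1], RHS [L M T^-1] ✓
Step 2: v = a·t² → LHS [L T^-1], RHS [L] ✗

The first dimensional inconsistency appears in step 2: v = a·t²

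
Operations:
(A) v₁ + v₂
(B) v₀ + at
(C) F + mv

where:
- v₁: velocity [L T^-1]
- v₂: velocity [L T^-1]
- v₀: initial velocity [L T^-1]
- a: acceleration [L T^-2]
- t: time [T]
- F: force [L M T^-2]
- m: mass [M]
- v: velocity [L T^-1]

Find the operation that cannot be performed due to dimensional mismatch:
(C) F + mv

(A) v₁ + v₂: v₁ [L T^-1] and v₂ [L T^-1] — same dimensions ✓
(B) v₀ + at: v₀ [L T^-1] and at [L T^-1] — same dimensions ✓
(C) F + mv: F [L M T^-2] and mv [L M T^-1] — different dimensions cannot be added/subtracted ✗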